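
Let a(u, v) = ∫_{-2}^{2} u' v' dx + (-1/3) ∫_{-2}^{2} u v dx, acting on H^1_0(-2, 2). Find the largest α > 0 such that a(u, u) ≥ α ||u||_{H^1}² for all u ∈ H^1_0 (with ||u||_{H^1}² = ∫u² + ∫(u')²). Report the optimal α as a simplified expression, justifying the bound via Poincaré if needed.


α = (-16/3 + π^2)/(π^2 + 16)

Coercivity of a(·,·) on H^1_0(-2, 2) means a(u, u) ≥ α ||u||_{H^1}² for every u ∈ H^1_0.
The interval has length L = 4, and Poincaré/coercivity depend only on L. Here a(u, u) = ∫(u')² + (-1/3)·∫u².
Here c = -1/3 < 0 with |c| < (π/L)² = π^2/16, so coercivity still holds. The condition a(u,u) ≥ α||u||_{H^1}² reads (1−α)∫(u')² ≥ (α−c)∫u². Any admissible α is ≤ 1 (rapidly oscillating u have ∫u²/∫(u')² → 0), and α = 1 would force 0 ≥ (1−c)∫u², impossible since c < 1; so 1−α > 0. By the sharp Poincaré inequality on H^1_0 of an interval of length L, ∫(u')² ≥ (π/L)²∫u² with equality for the first sine mode sin(π(x−x₀)/L) (x₀ the left endpoint), so the inequality holds for all u iff (1−α)(π/L)² ≥ α − c, i.e. α ≤ ((π/L)² + c)/((π/L)² + 1) = (1 + c(L/π)²)/(1 + (L/π)²). (Direct route, valid since c ≤ 0: Poincaré gives c∫u² ≥ c(L/π)²∫(u')², so a(u,u) ≥ (1 + c(L/π)²)∫(u')², while ||u||_{H^1}² ≤ (1 + (L/π)²)∫(u')²; dividing yields the same α.) With (π/L)² = π^2/16 and c = -1/3, the largest admissible constant is α = ((π/L)² + c)/((π/L)² + 1).
Simplifying, α = (-16/3 + π^2)/(π^2 + 16).


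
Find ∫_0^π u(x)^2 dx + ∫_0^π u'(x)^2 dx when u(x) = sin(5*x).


||u||_{H^1(0,π)}^2 = 13*π

u'(x) = 5*cos(5*x).
Expand u² and (u')² and integrate term by term on (0, π), using: for integers n ≥ 1, ∫_0^π sin²(nx) dx = ∫_0^π cos²(nx) dx = π/2; for n ≠ n', ∫_0^π sin(nx)sin(n'x) dx = ∫_0^π cos(nx)cos(n'x) dx = 0; and by product-to-sum, ∫_0^π sin(nx)cos(n'x) dx = ½∫_0^π [sin((n+n')x) + sin((n−n')x)] dx, which is 0 when n+n' is even and 2n/(n²−n'²) when n+n' is odd (it need not vanish on (0, π)).
  u² squared terms: (1)²·∫sin(5x)² dx = 1·π/2 = π/2.
  So ∫_0^π u² dx = π/2.
  (u')² squared terms: (5)²·∫cos(5x)² dx = 25·π/2 = 25*π/2.
  So ∫_0^π (u')² dx = 25*π/2.
||u||_{H^1}^2 = (π/2) + (25*π/2) = 13*π.


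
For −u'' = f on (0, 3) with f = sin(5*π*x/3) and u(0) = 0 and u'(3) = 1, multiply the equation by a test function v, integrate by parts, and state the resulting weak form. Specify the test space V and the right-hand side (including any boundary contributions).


V = {v ∈ H^1(0, 3) : v(0) = 0} (test functions vanish at x = 0 where u is specified); weak form: ∫_0^3 u'v' dx = ∫_0^3 (sin(5*π*x/3)) v dx + v(3) for all v ∈ V.

Multiply both sides by a test function v and integrate from 0 to 3:
  ∫_0^3 −u''(x) v(x) dx = ∫_0^3 f(x) v(x) dx.
Integrate the LHS by parts once:
  ∫_0^3 −u'' v dx = −[u'(x) v(x)]_0^3 + ∫_0^3 u'(x) v'(x) dx.
Thus ∫_0^3 u'(x) v'(x) dx = ∫_0^3 f(x) v(x) dx + [u'(x) v(x)]_0^3.
Choose V so that boundary terms are either known or forced to vanish.
Mixed BC: u(0) = 0 (Dirichlet) and u'(3) = 1 (Neumann). Define V = {v ∈ H^1(0, 3) : v(0) = 0}. Then [u' v]_0^3 = u'(3)·v(3) − u'(0)·0 = v(3).
Weak formulation: find u (satisfying any essential BC) such that ∫_0^3 u'(x) v'(x) dx = ∫_0^3 f v dx + v(3) for all v ∈ V (Dirichlet at 0 absorbed into V; Neumann datum at x = 3 contributes the boundary term).
Substituting f(x) = sin(5*π*x/3), the right-hand side is ∫_0^3 (sin(5*π*x/3)) v dx + v(3).


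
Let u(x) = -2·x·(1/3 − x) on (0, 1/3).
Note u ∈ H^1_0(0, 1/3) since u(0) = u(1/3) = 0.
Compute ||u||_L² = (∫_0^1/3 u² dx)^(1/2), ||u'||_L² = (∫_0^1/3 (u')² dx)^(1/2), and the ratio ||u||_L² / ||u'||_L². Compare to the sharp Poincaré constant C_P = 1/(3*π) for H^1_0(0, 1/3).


||u||_L² / ||u'||_L² = sqrt(10)/30 < C_P = 1/(3*π).

u(x) = -2·x·(1/3 − x), so u'(x) = 4*x - 2/3.
u(x) = -2·x·(1/3 − x) vanishes at x = 0 and x = 1/3, so u ∈ H^1_0(0, 1/3). Differentiate via the product rule and integrate the resulting polynomials term by term.
  ∫_0^1/3 u² dx = ∫_0^1/3 (4*x^4 - 8*x^3/3 + 4*x^2/9) dx. Term by term:
    ∫_0^1/3 4*x^4 dx = 4/1215;  ∫_0^1/3 -8*x^3/3 dx = -2/243;  ∫_0^1/3 4*x^2/9 dx = 4/729.
  Sum: 4/1215 − 2/243 + 4/729 = 2/3645.
  ∫_0^1/3 (u')² dx = ∫_0^1/3 (16*x^2 - 16*x/3 + 4/9) dx. Term by term:
    ∫_0^1/3 16*x^2 dx = 16/81;  ∫_0^1/3 -16*x/3 dx = -8/27;  ∫_0^1/3 4/9 dx = 4/27.
  Sum: 16/81 − 8/27 + 4/27 = 4/81.
∫_0^1/3 u² dx = 2/3645, so ||u||_L² = sqrt(10)/135.
∫_0^1/3 (u')² dx = 4/81, so ||u'||_L² = 2/9.
Ratio ||u||_L² / ||u'||_L² = sqrt(10)/30.
Sharp Poincaré constant on H^1_0(0, 1/3) is C_P = L/π = 1/(3*π), achieved by sin(3*π·x).
A polynomial bump cannot attain the sharp Poincaré constant (only the first sine eigenfunction does), so the ratio is strictly less than C_P, consistent with ||u||_L² ≤ C_P ||u'||_L².


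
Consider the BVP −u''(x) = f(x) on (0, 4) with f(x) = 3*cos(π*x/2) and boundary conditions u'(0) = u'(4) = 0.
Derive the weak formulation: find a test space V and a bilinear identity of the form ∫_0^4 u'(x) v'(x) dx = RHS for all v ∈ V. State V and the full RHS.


V = H^1(0, 4) (no boundary constraint on v; u is determined up to an additive constant); weak form: ∫_0^4 u'v' dx = ∫_0^4 (3*cos(π*x/2)) v dx for all v ∈ V.

Multiply both sides by a test function v and integrate from 0 to 4:
  ∫_0^4 −u''(x) v(x) dx = ∫_0^4 f(x) v(x) dx.
Integrate the LHS by parts once:
  ∫_0^4 −u'' v dx = −[u'(x) v(x)]_0^4 + ∫_0^4 u'(x) v'(x) dx.
Thus ∫_0^4 u'(x) v'(x) dx = ∫_0^4 f(x) v(x) dx + [u'(x) v(x)]_0^4.
Choose V so that boundary terms are either known or forced to vanish.
u has homogeneous Neumann: u'(0) = u'(4) = 0. So [u' v]_0^4 = 0·v(4) − 0·v(0) = 0 for any v; take V = H^1(0, 4).
Weak formulation: find u (satisfying any essential BC) such that ∫_0^4 u'(x) v'(x) dx = ∫_0^4 f v dx for all v ∈ V (homogeneous Neumann, so boundary terms vanish).
Substituting f(x) = 3*cos(π*x/2), the right-hand side is ∫_0^4 (3*cos(π*x/2)) v dx.
Compatibility check (pure Neumann): taking v ≡ 1 ∈ V gives 0 = ∫_0^4 f dx + (0) − (0), i.e. ∫_0^4 f dx must equal u'(0) − u'(4) = 0. Indeed ∫_0^4 (3*cos(π*x/2)) dx = 0, so the data are compatible. The solution is then unique only up to an additive constant (fix it e.g. by requiring ∫_0^4 u dx = 0).


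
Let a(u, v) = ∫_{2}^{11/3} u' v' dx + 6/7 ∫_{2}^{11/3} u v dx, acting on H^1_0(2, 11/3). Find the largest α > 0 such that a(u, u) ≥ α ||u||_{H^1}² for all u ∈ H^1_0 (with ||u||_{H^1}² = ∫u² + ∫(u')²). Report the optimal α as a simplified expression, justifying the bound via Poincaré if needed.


α = 3*(50 + 21*π^2)/(7*(25 + 9*π^2))

Coercivity of a(·,·) on H^1_0(2, 11/3) means a(u, u) ≥ α ||u||_{H^1}² for every u ∈ H^1_0.
The interval has length L = 5/3, and Poincaré/coercivity depend only on L. Here a(u, u) = ∫(u')² + (6/7)·∫u².
Here 0 < c = 6/7 < 1. The condition a(u,u) ≥ α||u||_{H^1}² reads (1−α)∫(u')² ≥ (α−c)∫u². Any admissible α is ≤ 1 (rapidly oscillating u have ∫u²/∫(u')² → 0), and α = 1 would force 0 ≥ (1−c)∫u², impossible since c < 1; so 1−α > 0. By the sharp Poincaré inequality on H^1_0 of an interval of length L, ∫(u')² ≥ (π/L)²∫u² with equality for the first sine mode sin(π(x−x₀)/L) (x₀ the left endpoint), so the inequality holds for all u iff (1−α)(π/L)² ≥ α − c, i.e. α ≤ ((π/L)² + c)/((π/L)² + 1) = (1 + c(L/π)²)/(1 + (L/π)²). With (π/L)² = 9*π^2/25 and c = 6/7, the largest admissible constant is α = ((π/L)² + c)/((π/L)² + 1).
Simplifying, α = 3*(50 + 21*π^2)/(7*(25 + 9*π^2)).


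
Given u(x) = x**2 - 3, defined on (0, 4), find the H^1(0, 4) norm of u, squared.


||u||_{H^1}^2 = 2972/15

The H^1 norm (squared) on an interval (0, L) is
  ||u||_{H^1}^2 = ∫_0^L u(x)^2 dx + ∫_0^L u'(x)^2 dx.
Compute u'(x) = 2*x.
Then u(x)^2 = x**4 - 6*x**2 + 9 and u'(x)^2 = 4*x**2.
Integrate each monomial from 0 to 4 using ∫_0^4 c·x^n dx = c·4^(n+1)/(n+1):
  ∫_0^4 u(x)^2 dx = ∫_0^4 (x^4 - 6*x^2 + 9) dx. Term by term:
    ∫_0^4 x^4 dx = 1024/5;  ∫_0^4 -6*x^2 dx = -128;  ∫_0^4 9 dx = 36.
  Sum: 1024/5 − 128 + 36 = 564/5.
  ∫_0^4 u'(x)^2 dx = ∫_0^4 (4*x^2) dx. Term by term:
    ∫_0^4 4*x^2 dx = 256/3.
Adding: ||u||_{H^1}^2 = 564/5 + 256/3 = 2972/15.


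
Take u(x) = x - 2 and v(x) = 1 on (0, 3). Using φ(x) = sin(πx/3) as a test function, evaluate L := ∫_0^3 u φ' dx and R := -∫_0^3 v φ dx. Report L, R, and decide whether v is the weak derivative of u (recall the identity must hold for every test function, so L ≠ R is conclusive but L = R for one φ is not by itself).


LHS = -6/π, RHS = -6/π. Yes, v = u' weakly.

u(x) = x - 2, classical derivative u'(x) = 1.
φ(x) = sin(πx/3), so φ'(x) = π*cos(π*x/3)/3.
Note φ(0) = φ(3) = 0, so the boundary term u·φ vanishes.
LHS = ∫_0^3 u(x) φ'(x) dx = ∫_0^3 (π*x*cos(π*x/3)/3 - 2*π*cos(π*x/3)/3) dx. Term by term:
  ∫_0^3 -2*π*cos(π*x/3)/3 dx = 0;  ∫_0^3 π*x*cos(π*x/3)/3 dx = -6/π.
Sum: 0 − 6/π = -6/π.
So LHS = -6/π.
∫_0^3 v(x) φ(x) dx = ∫_0^3 (sin(π*x/3)) dx. Term by term:
  ∫_0^3 sin(π*x/3) dx = 6/π.
So RHS = -∫_0^3 v(x) φ(x) dx = -6/π.
LHS = RHS, so the identity holds for this test φ.
Moreover u is smooth here and v(x) = u'(x) = 1 pointwise, so the identity holds for every test function. Hence v is the weak derivative of u.


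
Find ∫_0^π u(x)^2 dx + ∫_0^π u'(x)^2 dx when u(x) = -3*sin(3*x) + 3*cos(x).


||u||_{H^1(0,π)}^2 = 54*π

u'(x) = -3*sin(x) - 9*cos(3*x).
Expand u² and (u')² and integrate term by term on (0, π), using: for integers n ≥ 1, ∫_0^π sin²(nx) dx = ∫_0^π cos²(nx) dx = π/2; for n ≠ n', ∫_0^π sin(nx)sin(n'x) dx = ∫_0^π cos(nx)cos(n'x) dx = 0; and by product-to-sum, ∫_0^π sin(nx)cos(n'x) dx = ½∫_0^π [sin((n+n')x) + sin((n−n')x)] dx, which is 0 when n+n' is even and 2n/(n²−n'²) when n+n' is odd (it need not vanish on (0, π)).
  u² squared terms: (-3)²·∫sin(3x)² dx = 9·π/2 = 9*π/2;  (3)²·∫cos(x)² dx = 9·π/2 = 9*π/2.
  u² cross terms: 2·(-3)·(3)·∫sin(3x)·cos(x) dx = -18·(0) = 0.
  So ∫_0^π u² dx = 9*π/2 + 9*π/2 + 0 = 9*π.
  (u')² squared terms: (-9)²·∫cos(3x)² dx = 81·π/2 = 81*π/2;  (-3)²·∫sin(x)² dx = 9·π/2 = 9*π/2.
  (u')² cross terms: 2·(-9)·(-3)·∫cos(3x)·sin(x) dx = 54·(0) = 0.
  So ∫_0^π (u')² dx = 81*π/2 + 9*π/2 + 0 = 45*π.
||u||_{H^1}^2 = (9*π) + (45*π) = 54*π.


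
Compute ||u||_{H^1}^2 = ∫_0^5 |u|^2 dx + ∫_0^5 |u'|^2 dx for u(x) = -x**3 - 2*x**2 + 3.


||u||_{H^1}^2 = 1374515/42

The H^1 norm (squared) on an interval (0, L) is
  ||u||_{H^1}^2 = ∫_0^L u(x)^2 dx + ∫_0^L u'(x)^2 dx.
Compute u'(x) = -3*x**2 - 4*x.
Then u(x)^2 = x**6 + 4*x**5 + 4*x**4 - 6*x**3 - 12*x**2 + 9 and u'(x)^2 = 9*x**4 + 24*x**3 + 16*x**2.
Integrate each monomial from 0 to 5 using ∫_0^5 c·x^n dx = c·5^(n+1)/(n+1):
  ∫_0^5 u(x)^2 dx = ∫_0^5 (x^6 + 4*x^5 + 4*x^4 - 6*x^3 - 12*x^2 + 9) dx. Term by term:
    ∫_0^5 x^6 dx = 78125/7;  ∫_0^5 4*x^5 dx = 31250/3;  ∫_0^5 4*x^4 dx = 2500;
    ∫_0^5 -6*x^3 dx = -1875/2;  ∫_0^5 -12*x^2 dx = -500;  ∫_0^5 9 dx = 45.
  Sum: 78125/7 + 31250/3 + 2500 − 1875/2 − 500 + 45 = 952765/42.
  ∫_0^5 u'(x)^2 dx = ∫_0^5 (9*x^4 + 24*x^3 + 16*x^2) dx. Term by term:
    ∫_0^5 9*x^4 dx = 5625;  ∫_0^5 24*x^3 dx = 3750;  ∫_0^5 16*x^2 dx = 2000/3.
  Sum: 5625 + 3750 + 2000/3 = 30125/3.
Adding: ||u||_{H^1}^2 = 952765/42 + 30125/3 = 1374515/42.


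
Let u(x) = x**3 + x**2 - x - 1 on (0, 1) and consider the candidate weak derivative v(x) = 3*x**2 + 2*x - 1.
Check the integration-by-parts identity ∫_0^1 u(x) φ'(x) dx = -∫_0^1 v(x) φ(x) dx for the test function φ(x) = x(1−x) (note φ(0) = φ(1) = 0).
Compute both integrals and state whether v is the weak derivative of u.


LHS = -3/20, RHS = -3/20. Yes, v = u' weakly.

u(x) = x**3 + x**2 - x - 1, classical derivative u'(x) = 3*x**2 + 2*x - 1.
φ(x) = x(1−x), so φ'(x) = 1 - 2*x.
Note φ(0) = φ(1) = 0, so the boundary term u·φ vanishes.
LHS = ∫_0^1 u(x) φ'(x) dx = ∫_0^1 (-2*x^4 - x^3 + 3*x^2 + x - 1) dx. Term by term:
  ∫_0^1 -2*x^4 dx = -2/5;  ∫_0^1 -x^3 dx = -1/4;  ∫_0^1 3*x^2 dx = 1;
  ∫_0^1 x dx = 1/2;  ∫_0^1 -1 dx = -1.
Sum: -2/5 − 1/4 + 1 + 1/2 − 1 = -3/20.
So LHS = -3/20.
∫_0^1 v(x) φ(x) dx = ∫_0^1 (-3*x^4 + x^3 + 3*x^2 - x) dx. Term by term:
  ∫_0^1 -3*x^4 dx = -3/5;  ∫_0^1 x^3 dx = 1/4;  ∫_0^1 3*x^2 dx = 1;
  ∫_0^1 -x dx = -1/2.
Sum: -3/5 + 1/4 + 1 − 1/2 = 3/20.
So RHS = -∫_0^1 v(x) φ(x) dx = -3/20.
LHS = RHS, so the identity holds for this test φ.
Moreover u is smooth here and v(x) = u'(x) = 3*x**2 + 2*x - 1 pointwise, so the identity holds for every test function. Hence v is the weak derivative of u.


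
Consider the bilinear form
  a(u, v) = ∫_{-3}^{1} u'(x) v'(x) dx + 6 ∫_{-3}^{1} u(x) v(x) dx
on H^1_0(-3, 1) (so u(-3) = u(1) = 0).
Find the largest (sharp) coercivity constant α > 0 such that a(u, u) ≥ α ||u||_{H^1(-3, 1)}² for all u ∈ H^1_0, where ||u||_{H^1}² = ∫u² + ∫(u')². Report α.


α = 1

Coercivity of a(·,·) on H^1_0(-3, 1) means a(u, u) ≥ α ||u||_{H^1}² for every u ∈ H^1_0.
The interval has length L = 4, and Poincaré/coercivity depend only on L. Here a(u, u) = ∫(u')² + (6)·∫u².
Here c = 6 ≥ 1, so a(u,u) = ∫(u')² + c∫u² ≥ ∫(u')² + ∫u² = ||u||_{H^1}², i.e. α = 1 works. No larger α is possible: a(u,u) ≥ α||u||_{H^1}² means (1−α)∫(u')² ≥ (α−c)∫u², and for the modes u_n = sin(nπ(x−x₀)/L) (x₀ the left endpoint) one has ∫u_n²/∫(u_n')² = (L/(nπ))² → 0, so a(u_n,u_n)/||u_n||_{H^1}² → 1. Hence the optimal constant is α = 1.
Therefore α = 1.


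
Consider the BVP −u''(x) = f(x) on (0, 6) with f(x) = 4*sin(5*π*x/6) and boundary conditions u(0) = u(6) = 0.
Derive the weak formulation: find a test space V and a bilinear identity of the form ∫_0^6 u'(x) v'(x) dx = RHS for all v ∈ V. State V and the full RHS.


V = H^1_0(0, 6) (so v(0) = v(6) = 0); weak form: ∫_0^6 u'v' dx = ∫_0^6 (4*sin(5*π*x/6)) v dx for all v ∈ V.

Multiply both sides by a test function v and integrate from 0 to 6:
  ∫_0^6 −u''(x) v(x) dx = ∫_0^6 f(x) v(x) dx.
Integrate the LHS by parts once:
  ∫_0^6 −u'' v dx = −[u'(x) v(x)]_0^6 + ∫_0^6 u'(x) v'(x) dx.
Thus ∫_0^6 u'(x) v'(x) dx = ∫_0^6 f(x) v(x) dx + [u'(x) v(x)]_0^6.
Choose V so that boundary terms are either known or forced to vanish.
u is Dirichlet: u(0) = u(6) = 0. Let V = H^1_0(0, 6); then v(0) = v(6) = 0, and [u' v]_0^6 = 0.
Weak formulation: find u (satisfying any essential BC) such that ∫_0^6 u'(x) v'(x) dx = ∫_0^6 f v dx for all v ∈ V.
Substituting f(x) = 4*sin(5*π*x/6), the right-hand side is ∫_0^6 (4*sin(5*π*x/6)) v dx.


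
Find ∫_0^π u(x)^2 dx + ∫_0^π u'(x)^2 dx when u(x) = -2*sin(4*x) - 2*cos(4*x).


||u||_{H^1(0,π)}^2 = 68*π

u'(x) = 8*sin(4*x) - 8*cos(4*x).
Expand u² and (u')² and integrate term by term on (0, π), using: for integers n ≥ 1, ∫_0^π sin²(nx) dx = ∫_0^π cos²(nx) dx = π/2; for n ≠ n', ∫_0^π sin(nx)sin(n'x) dx = ∫_0^π cos(nx)cos(n'x) dx = 0; and by product-to-sum, ∫_0^π sin(nx)cos(n'x) dx = ½∫_0^π [sin((n+n')x) + sin((n−n')x)] dx, which is 0 when n+n' is even and 2n/(n²−n'²) when n+n' is odd (it need not vanish on (0, π)).
  u² squared terms: (-2)²·∫cos(4x)² dx = 4·π/2 = 2*π;  (-2)²·∫sin(4x)² dx = 4·π/2 = 2*π.
  u² cross terms: 2·(-2)·(-2)·∫cos(4x)·sin(4x) dx = 8·(0) = 0.
  So ∫_0^π u² dx = 2*π + 2*π + 0 = 4*π.
  (u')² squared terms: (-8)²·∫cos(4x)² dx = 64·π/2 = 32*π;  (8)²·∫sin(4x)² dx = 64·π/2 = 32*π.
  (u')² cross terms: 2·(-8)·(8)·∫cos(4x)·sin(4x) dx = -128·(0) = 0.
  So ∫_0^π (u')² dx = 32*π + 32*π + 0 = 64*π.
||u||_{H^1}^2 = (4*π) + (64*π) = 68*π.


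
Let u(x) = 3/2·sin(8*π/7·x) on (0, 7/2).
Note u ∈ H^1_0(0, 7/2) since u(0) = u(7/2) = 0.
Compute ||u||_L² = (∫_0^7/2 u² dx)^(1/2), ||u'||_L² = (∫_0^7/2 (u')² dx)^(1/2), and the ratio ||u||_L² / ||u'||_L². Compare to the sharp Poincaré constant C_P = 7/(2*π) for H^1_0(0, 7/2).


||u||_L² / ||u'||_L² = 7/(8*π) < C_P = 7/(2*π).

u(x) = 3/2·sin(8*π/7·x), so u'(x) = 12*π*cos(8*π*x/7)/7.
Writing u(x) = A·sin(kπx/L) with A = 3/2 and k = 4, use ∫_0^L sin²(kπx/L) dx = L/2 and ∫_0^L cos²(kπx/L) dx = L/2.
u² = 9/4·sin²(8*π/7·x) and (u')² = 144*π^2/49·cos²(8*π/7·x), and each of sin², cos² integrates to L/2 = 7/4 over (0, 7/2).
∫_0^7/2 u² dx = 63/16, so ||u||_L² = 3*sqrt(7)/4.
∫_0^7/2 (u')² dx = 36*π^2/7, so ||u'||_L² = 6*sqrt(7)*π/7.
Ratio ||u||_L² / ||u'||_L² = 7/(8*π).
Sharp Poincaré constant on H^1_0(0, 7/2) is C_P = L/π = 7/(2*π), achieved by sin(2*π/7·x).
This is the k = 4 harmonic; the ratio L/(kπ) is strictly less than C_P = L/π, consistent with the sharp inequality ||u||_L² ≤ C_P ||u'||_L².


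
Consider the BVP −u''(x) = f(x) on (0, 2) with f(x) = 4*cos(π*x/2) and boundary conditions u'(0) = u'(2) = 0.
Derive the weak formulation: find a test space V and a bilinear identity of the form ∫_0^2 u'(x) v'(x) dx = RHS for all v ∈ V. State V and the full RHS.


V = H^1(0, 2) (no boundary constraint on v; u is determined up to an additive constant); weak form: ∫_0^2 u'v' dx = ∫_0^2 (4*cos(π*x/2)) v dx for all v ∈ V.

Multiply both sides by a test function v and integrate from 0 to 2:
  ∫_0^2 −u''(x) v(x) dx = ∫_0^2 f(x) v(x) dx.
Integrate the LHS by parts once:
  ∫_0^2 −u'' v dx = −[u'(x) v(x)]_0^2 + ∫_0^2 u'(x) v'(x) dx.
Thus ∫_0^2 u'(x) v'(x) dx = ∫_0^2 f(x) v(x) dx + [u'(x) v(x)]_0^2.
Choose V so that boundary terms are either known or forced to vanish.
u has homogeneous Neumann: u'(0) = u'(2) = 0. So [u' v]_0^2 = 0·v(2) − 0·v(0) = 0 for any v; take V = H^1(0, 2).
Weak formulation: find u (satisfying any essential BC) such that ∫_0^2 u'(x) v'(x) dx = ∫_0^2 f v dx for all v ∈ V (homogeneous Neumann, so boundary terms vanish).
Substituting f(x) = 4*cos(π*x/2), the right-hand side is ∫_0^2 (4*cos(π*x/2)) v dx.
Compatibility check (pure Neumann): taking v ≡ 1 ∈ V gives 0 = ∫_0^2 f dx + (0) − (0), i.e. ∫_0^2 f dx must equal u'(0) − u'(2) = 0. Indeed ∫_0^2 (4*cos(π*x/2)) dx = 0, so the data are compatible. The solution is then unique only up to an additive constant (fix it e.g. by requiring ∫_0^2 u dx = 0).


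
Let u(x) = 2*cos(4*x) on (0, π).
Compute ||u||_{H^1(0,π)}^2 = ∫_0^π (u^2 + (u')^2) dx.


||u||_{H^1(0,π)}^2 = 34*π

u'(x) = -8*sin(4*x).
Expand u² and (u')² and integrate term by term on (0, π), using: for integers n ≥ 1, ∫_0^π sin²(nx) dx = ∫_0^π cos²(nx) dx = π/2; for n ≠ n', ∫_0^π sin(nx)sin(n'x) dx = ∫_0^π cos(nx)cos(n'x) dx = 0; and by product-to-sum, ∫_0^π sin(nx)cos(n'x) dx = ½∫_0^π [sin((n+n')x) + sin((n−n')x)] dx, which is 0 when n+n' is even and 2n/(n²−n'²) when n+n' is odd (it need not vanish on (0, π)).
  u² squared terms: (2)²·∫cos(4x)² dx = 4·π/2 = 2*π.
  So ∫_0^π u² dx = 2*π.
  (u')² squared terms: (-8)²·∫sin(4x)² dx = 64·π/2 = 32*π.
  So ∫_0^π (u')² dx = 32*π.
||u||_{H^1}^2 = (2*π) + (32*π) = 34*π.


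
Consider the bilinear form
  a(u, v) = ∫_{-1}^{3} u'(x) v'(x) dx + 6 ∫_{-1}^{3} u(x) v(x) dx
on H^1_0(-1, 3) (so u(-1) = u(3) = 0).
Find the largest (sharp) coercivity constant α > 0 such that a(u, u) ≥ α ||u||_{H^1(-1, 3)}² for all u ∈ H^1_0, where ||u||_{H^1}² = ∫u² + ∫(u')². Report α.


α = 1

Coercivity of a(·,·) on H^1_0(-1, 3) means a(u, u) ≥ α ||u||_{H^1}² for every u ∈ H^1_0.
The interval has length L = 4, and Poincaré/coercivity depend only on L. Here a(u, u) = ∫(u')² + (6)·∫u².
Here c = 6 ≥ 1, so a(u,u) = ∫(u')² + c∫u² ≥ ∫(u')² + ∫u² = ||u||_{H^1}², i.e. α = 1 works. No larger α is possible: a(u,u) ≥ α||u||_{H^1}² means (1−α)∫(u')² ≥ (α−c)∫u², and for the modes u_n = sin(nπ(x−x₀)/L) (x₀ the left endpoint) one has ∫u_n²/∫(u_n')² = (L/(nπ))² → 0, so a(u_n,u_n)/||u_n||_{H^1}² → 1. Hence the optimal constant is α = 1.
Therefore α = 1.


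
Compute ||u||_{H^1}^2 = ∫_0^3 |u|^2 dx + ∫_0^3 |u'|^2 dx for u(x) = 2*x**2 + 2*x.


||u||_{H^1}^2 = 3102/5

The H^1 norm (squared) on an interval (0, L) is
  ||u||_{H^1}^2 = ∫_0^L u(x)^2 dx + ∫_0^L u'(x)^2 dx.
Compute u'(x) = 4*x + 2.
Then u(x)^2 = 4*x**4 + 8*x**3 + 4*x**2 and u'(x)^2 = 16*x**2 + 16*x + 4.
Integrate each monomial from 0 to 3 using ∫_0^3 c·x^n dx = c·3^(n+1)/(n+1):
  ∫_0^3 u(x)^2 dx = ∫_0^3 (4*x^4 + 8*x^3 + 4*x^2) dx. Term by term:
    ∫_0^3 4*x^4 dx = 972/5;  ∫_0^3 8*x^3 dx = 162;  ∫_0^3 4*x^2 dx = 36.
  Sum: 972/5 + 162 + 36 = 1962/5.
  ∫_0^3 u'(x)^2 dx = ∫_0^3 (16*x^2 + 16*x + 4) dx. Term by term:
    ∫_0^3 16*x^2 dx = 144;  ∫_0^3 16*x dx = 72;  ∫_0^3 4 dx = 12.
  Sum: 144 + 72 + 12 = 228.
Adding: ||u||_{H^1}^2 = 1962/5 + 228 = 3102/5.


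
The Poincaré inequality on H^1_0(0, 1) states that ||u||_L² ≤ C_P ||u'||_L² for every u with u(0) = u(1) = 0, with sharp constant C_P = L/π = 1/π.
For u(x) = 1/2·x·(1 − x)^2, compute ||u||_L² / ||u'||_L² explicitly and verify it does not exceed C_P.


||u||_L² / ||u'||_L² = sqrt(14)/14 < C_P = 1/π.

u(x) = 1/2·x·(1 − x)^2, so u'(x) = (x - 1)*(3*x - 1)/2.
u(x) = 1/2·x·(1 − x)^2 vanishes at x = 0 and x = 1, so u ∈ H^1_0(0, 1). Differentiate via the product rule and integrate the resulting polynomials term by term.
  ∫_0^1 u² dx = ∫_0^1 (x^6/4 - x^5 + 3*x^4/2 - x^3 + x^2/4) dx. Term by term:
    ∫_0^1 x^6/4 dx = 1/28;  ∫_0^1 -x^5 dx = -1/6;  ∫_0^1 3*x^4/2 dx = 3/10;
    ∫_0^1 -x^3 dx = -1/4;  ∫_0^1 x^2/4 dx = 1/12.
  Sum: 1/28 − 1/6 + 3/10 − 1/4 + 1/12 = 1/420.
  ∫_0^1 (u')² dx = ∫_0^1 (9*x^4/4 - 6*x^3 + 11*x^2/2 - 2*x + 1/4) dx. Term by term:
    ∫_0^1 9*x^4/4 dx = 9/20;  ∫_0^1 -6*x^3 dx = -3/2;  ∫_0^1 11*x^2/2 dx = 11/6;
    ∫_0^1 -2*x dx = -1;  ∫_0^1 1/4 dx = 1/4.
  Sum: 9/20 − 3/2 + 11/6 − 1 + 1/4 = 1/30.
∫_0^1 u² dx = 1/420, so ||u||_L² = sqrt(105)/210.
∫_0^1 (u')² dx = 1/30, so ||u'||_L² = sqrt(30)/30.
Ratio ||u||_L² / ||u'||_L² = sqrt(14)/14.
Sharp Poincaré constant on H^1_0(0, 1) is C_P = L/π = 1/π, achieved by sin(π·x).
A polynomial bump cannot attain the sharp Poincaré constant (only the first sine eigenfunction does), so the ratio is strictly less than C_P, consistent with ||u||_L² ≤ C_P ||u'||_L².


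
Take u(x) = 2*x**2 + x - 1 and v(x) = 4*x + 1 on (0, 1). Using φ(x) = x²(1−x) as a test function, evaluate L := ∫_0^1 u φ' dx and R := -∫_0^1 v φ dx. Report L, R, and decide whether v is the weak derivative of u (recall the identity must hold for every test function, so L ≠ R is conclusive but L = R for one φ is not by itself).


LHS = -17/60, RHS = -17/60. Yes, v = u' weakly.

u(x) = 2*x**2 + x - 1, classical derivative u'(x) = 4*x + 1.
φ(x) = x²(1−x), so φ'(x) = x*(2 - 3*x).
Note φ(0) = φ(1) = 0, so the boundary term u·φ vanishes.
LHS = ∫_0^1 u(x) φ'(x) dx = ∫_0^1 (-6*x^4 + x^3 + 5*x^2 - 2*x) dx. Term by term:
  ∫_0^1 -6*x^4 dx = -6/5;  ∫_0^1 x^3 dx = 1/4;  ∫_0^1 5*x^2 dx = 5/3;
  ∫_0^1 -2*x dx = -1.
Sum: -6/5 + 1/4 + 5/3 − 1 = -17/60.
So LHS = -17/60.
∫_0^1 v(x) φ(x) dx = ∫_0^1 (-4*x^4 + 3*x^3 + x^2) dx. Term by term:
  ∫_0^1 -4*x^4 dx = -4/5;  ∫_0^1 3*x^3 dx = 3/4;  ∫_0^1 x^2 dx = 1/3.
Sum: -4/5 + 3/4 + 1/3 = 17/60.
So RHS = -∫_0^1 v(x) φ(x) dx = -17/60.
LHS = RHS, so the identity holds for this test φ.
Moreover u is smooth here and v(x) = u'(x) = 4*x + 1 pointwise, so the identity holds for every test function. Hence v is the weak derivative of u.


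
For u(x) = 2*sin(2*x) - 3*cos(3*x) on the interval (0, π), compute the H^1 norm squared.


||u||_{H^1(0,π)}^2 = 96 + 55*π

u'(x) = 9*sin(3*x) + 4*cos(2*x).
Expand u² and (u')² and integrate term by term on (0, π), using: for integers n ≥ 1, ∫_0^π sin²(nx) dx = ∫_0^π cos²(nx) dx = π/2; for n ≠ n', ∫_0^π sin(nx)sin(n'x) dx = ∫_0^π cos(nx)cos(n'x) dx = 0; and by product-to-sum, ∫_0^π sin(nx)cos(n'x) dx = ½∫_0^π [sin((n+n')x) + sin((n−n')x)] dx, which is 0 when n+n' is even and 2n/(n²−n'²) when n+n' is odd (it need not vanish on (0, π)).
  u² squared terms: (-3)²·∫cos(3x)² dx = 9·π/2 = 9*π/2;  (2)²·∫sin(2x)² dx = 4·π/2 = 2*π.
  u² cross terms: 2·(-3)·(2)·∫cos(3x)·sin(2x) dx = -12·(-4/5) = 48/5.
  So ∫_0^π u² dx = 9*π/2 + 2*π + 48/5 = 48/5 + 13*π/2.
  (u')² squared terms: (4)²·∫cos(2x)² dx = 16·π/2 = 8*π;  (9)²·∫sin(3x)² dx = 81·π/2 = 81*π/2.
  (u')² cross terms: 2·(4)·(9)·∫cos(2x)·sin(3x) dx = 72·(6/5) = 432/5.
  So ∫_0^π (u')² dx = 8*π + 81*π/2 + 432/5 = 432/5 + 97*π/2.
||u||_{H^1}^2 = (48/5 + 13*π/2) + (432/5 + 97*π/2) = 96 + 55*π.


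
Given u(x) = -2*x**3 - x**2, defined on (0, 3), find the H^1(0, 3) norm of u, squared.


||u||_{H^1}^2 = 141957/35

The H^1 norm (squared) on an interval (0, L) is
  ||u||_{H^1}^2 = ∫_0^L u(x)^2 dx + ∫_0^L u'(x)^2 dx.
Compute u'(x) = -6*x**2 - 2*x.
Then u(x)^2 = 4*x**6 + 4*x**5 + x**4 and u'(x)^2 = 36*x**4 + 24*x**3 + 4*x**2.
Integrate each monomial from 0 to 3 using ∫_0^3 c·x^n dx = c·3^(n+1)/(n+1):
  ∫_0^3 u(x)^2 dx = ∫_0^3 (4*x^6 + 4*x^5 + x^4) dx. Term by term:
    ∫_0^3 4*x^6 dx = 8748/7;  ∫_0^3 4*x^5 dx = 486;  ∫_0^3 x^4 dx = 243/5.
  Sum: 8748/7 + 486 + 243/5 = 62451/35.
  ∫_0^3 u'(x)^2 dx = ∫_0^3 (36*x^4 + 24*x^3 + 4*x^2) dx. Term by term:
    ∫_0^3 36*x^4 dx = 8748/5;  ∫_0^3 24*x^3 dx = 486;  ∫_0^3 4*x^2 dx = 36.
  Sum: 8748/5 + 486 + 36 = 11358/5.
Adding: ||u||_{H^1}^2 = 62451/35 + 11358/5 = 141957/35.


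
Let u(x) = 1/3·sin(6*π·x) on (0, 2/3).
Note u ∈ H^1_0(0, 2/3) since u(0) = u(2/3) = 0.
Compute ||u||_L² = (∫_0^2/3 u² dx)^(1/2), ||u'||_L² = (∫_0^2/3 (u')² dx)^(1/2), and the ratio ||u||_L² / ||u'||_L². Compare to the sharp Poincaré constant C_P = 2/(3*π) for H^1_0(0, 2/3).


||u||_L² / ||u'||_L² = 1/(6*π) < C_P = 2/(3*π).

u(x) = 1/3·sin(6*π·x), so u'(x) = 2*π*cos(6*π*x).
Writing u(x) = A·sin(kπx/L) with A = 1/3 and k = 4, use ∫_0^L sin²(kπx/L) dx = L/2 and ∫_0^L cos²(kπx/L) dx = L/2.
u² = 1/9·sin²(6*π·x) and (u')² = 4*π^2·cos²(6*π·x), and each of sin², cos² integrates to L/2 = 1/3 over (0, 2/3).
∫_0^2/3 u² dx = 1/27, so ||u||_L² = sqrt(3)/9.
∫_0^2/3 (u')² dx = 4*π^2/3, so ||u'||_L² = 2*sqrt(3)*π/3.
Ratio ||u||_L² / ||u'||_L² = 1/(6*π).
Sharp Poincaré constant on H^1_0(0, 2/3) is C_P = L/π = 2/(3*π), achieved by sin(3*π/2·x).
This is the k = 4 harmonic; the ratio L/(kπ) is strictly less than C_P = L/π, consistent with the sharp inequality ||u||_L² ≤ C_P ||u'||_L².


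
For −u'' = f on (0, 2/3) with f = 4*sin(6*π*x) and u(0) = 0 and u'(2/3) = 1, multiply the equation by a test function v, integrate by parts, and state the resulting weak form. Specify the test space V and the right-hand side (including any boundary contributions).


V = {v ∈ H^1(0, 2/3) : v(0) = 0} (test functions vanish at x = 0 where u is specified); weak form: ∫_0^2/3 u'v' dx = ∫_0^2/3 (4*sin(6*π*x)) v dx + v(2/3) for all v ∈ V.

Multiply both sides by a test function v and integrate from 0 to 2/3:
  ∫_0^2/3 −u''(x) v(x) dx = ∫_0^2/3 f(x) v(x) dx.
Integrate the LHS by parts once:
  ∫_0^2/3 −u'' v dx = −[u'(x) v(x)]_0^2/3 + ∫_0^2/3 u'(x) v'(x) dx.
Thus ∫_0^2/3 u'(x) v'(x) dx = ∫_0^2/3 f(x) v(x) dx + [u'(x) v(x)]_0^2/3.
Choose V so that boundary terms are either known or forced to vanish.
Mixed BC: u(0) = 0 (Dirichlet) and u'(2/3) = 1 (Neumann). Define V = {v ∈ H^1(0, 2/3) : v(0) = 0}. Then [u' v]_0^2/3 = u'(2/3)·v(2/3) − u'(0)·0 = v(2/3).
Weak formulation: find u (satisfying any essential BC) such that ∫_0^2/3 u'(x) v'(x) dx = ∫_0^2/3 f v dx + v(2/3) for all v ∈ V (Dirichlet at 0 absorbed into V; Neumann datum at x = 2/3 contributes the boundary term).
Substituting f(x) = 4*sin(6*π*x), the right-hand side is ∫_0^2/3 (4*sin(6*π*x)) v dx + v(2/3).


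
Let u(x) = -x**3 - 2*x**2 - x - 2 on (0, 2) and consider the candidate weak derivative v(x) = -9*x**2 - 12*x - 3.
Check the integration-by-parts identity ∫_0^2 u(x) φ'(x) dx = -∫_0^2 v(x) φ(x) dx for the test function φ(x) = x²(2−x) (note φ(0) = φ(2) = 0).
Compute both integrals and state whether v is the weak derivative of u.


LHS = 212/15, RHS = 212/5. No, v is not the weak derivative of u.

u(x) = -x**3 - 2*x**2 - x - 2, classical derivative u'(x) = -3*x**2 - 4*x - 1.
φ(x) = x²(2−x), so φ'(x) = x*(4 - 3*x).
Note φ(0) = φ(2) = 0, so the boundary term u·φ vanishes.
LHS = ∫_0^2 u(x) φ'(x) dx = ∫_0^2 (3*x^5 + 2*x^4 - 5*x^3 + 2*x^2 - 8*x) dx. Term by term:
  ∫_0^2 3*x^5 dx = 32;  ∫_0^2 2*x^4 dx = 64/5;  ∫_0^2 -5*x^3 dx = -20;
  ∫_0^2 2*x^2 dx = 16/3;  ∫_0^2 -8*x dx = -16.
Sum: 32 + 64/5 − 20 + 16/3 − 16 = 212/15.
So LHS = 212/15.
∫_0^2 v(x) φ(x) dx = ∫_0^2 (9*x^5 - 6*x^4 - 21*x^3 - 6*x^2) dx. Term by term:
  ∫_0^2 9*x^5 dx = 96;  ∫_0^2 -6*x^4 dx = -192/5;  ∫_0^2 -21*x^3 dx = -84;
  ∫_0^2 -6*x^2 dx = -16.
Sum: 96 − 192/5 − 84 − 16 = -212/5.
So RHS = -∫_0^2 v(x) φ(x) dx = 212/5.
LHS − RHS = -424/15 ≠ 0, so the identity fails.
(For a valid weak derivative the identity must hold for EVERY test function, in particular this one. The failure shows v is NOT the weak derivative of u.)
Correct weak derivative would be u'(x) = -3*x**2 - 4*x - 1.


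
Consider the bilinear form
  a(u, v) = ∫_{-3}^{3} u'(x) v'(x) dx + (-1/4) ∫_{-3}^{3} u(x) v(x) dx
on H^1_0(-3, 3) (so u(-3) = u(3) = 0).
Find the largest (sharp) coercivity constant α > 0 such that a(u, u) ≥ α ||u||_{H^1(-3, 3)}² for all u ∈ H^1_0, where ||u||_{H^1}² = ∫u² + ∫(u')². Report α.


α = (-9 + π^2)/(π^2 + 36)

Coercivity of a(·,·) on H^1_0(-3, 3) means a(u, u) ≥ α ||u||_{H^1}² for every u ∈ H^1_0.
The interval has length L = 6, and Poincaré/coercivity depend only on L. Here a(u, u) = ∫(u')² + (-1/4)·∫u².
Here c = -1/4 < 0 with |c| < (π/L)² = π^2/36, so coercivity still holds. The condition a(u,u) ≥ α||u||_{H^1}² reads (1−α)∫(u')² ≥ (α−c)∫u². Any admissible α is ≤ 1 (rapidly oscillating u have ∫u²/∫(u')² → 0), and α = 1 would force 0 ≥ (1−c)∫u², impossible since c < 1; so 1−α > 0. By the sharp Poincaré inequality on H^1_0 of an interval of length L, ∫(u')² ≥ (π/L)²∫u² with equality for the first sine mode sin(π(x−x₀)/L) (x₀ the left endpoint), so the inequality holds for all u iff (1−α)(π/L)² ≥ α − c, i.e. α ≤ ((π/L)² + c)/((π/L)² + 1) = (1 + c(L/π)²)/(1 + (L/π)²). (Direct route, valid since c ≤ 0: Poincaré gives c∫u² ≥ c(L/π)²∫(u')², so a(u,u) ≥ (1 + c(L/π)²)∫(u')², while ||u||_{H^1}² ≤ (1 + (L/π)²)∫(u')²; dividing yields the same α.) With (π/L)² = π^2/36 and c = -1/4, the largest admissible constant is α = ((π/L)² + c)/((π/L)² + 1).
Simplifying, α = (-9 + π^2)/(π^2 + 36).


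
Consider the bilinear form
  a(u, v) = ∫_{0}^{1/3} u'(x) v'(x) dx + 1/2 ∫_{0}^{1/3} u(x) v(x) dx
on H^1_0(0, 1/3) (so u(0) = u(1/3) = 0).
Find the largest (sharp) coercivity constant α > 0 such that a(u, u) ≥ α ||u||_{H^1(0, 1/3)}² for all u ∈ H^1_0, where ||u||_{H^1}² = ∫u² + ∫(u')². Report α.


α = (1 + 18*π^2)/(2*(1 + 9*π^2))

Coercivity of a(·,·) on H^1_0(0, 1/3) means a(u, u) ≥ α ||u||_{H^1}² for every u ∈ H^1_0.
The interval has length L = 1/3, and Poincaré/coercivity depend only on L. Here a(u, u) = ∫(u')² + (1/2)·∫u².
Here 0 < c = 1/2 < 1. The condition a(u,u) ≥ α||u||_{H^1}² reads (1−α)∫(u')² ≥ (α−c)∫u². Any admissible α is ≤ 1 (rapidly oscillating u have ∫u²/∫(u')² → 0), and α = 1 would force 0 ≥ (1−c)∫u², impossible since c < 1; so 1−α > 0. By the sharp Poincaré inequality on H^1_0 of an interval of length L, ∫(u')² ≥ (π/L)²∫u² with equality for the first sine mode sin(π(x−x₀)/L) (x₀ the left endpoint), so the inequality holds for all u iff (1−α)(π/L)² ≥ α − c, i.e. α ≤ ((π/L)² + c)/((π/L)² + 1) = (1 + c(L/π)²)/(1 + (L/π)²). With (π/L)² = 9*π^2 and c = 1/2, the largest admissible constant is α = ((π/L)² + c)/((π/L)² + 1).
Simplifying, α = (1 + 18*π^2)/(2*(1 + 9*π^2)).


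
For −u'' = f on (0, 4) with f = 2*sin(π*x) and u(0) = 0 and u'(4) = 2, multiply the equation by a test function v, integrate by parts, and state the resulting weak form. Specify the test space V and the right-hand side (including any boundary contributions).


V = {v ∈ H^1(0, 4) : v(0) = 0} (test functions vanish at x = 0 where u is specified); weak form: ∫_0^4 u'v' dx = ∫_0^4 (2*sin(π*x)) v dx + 2·v(4) for all v ∈ V.

Multiply both sides by a test function v and integrate from 0 to 4:
  ∫_0^4 −u''(x) v(x) dx = ∫_0^4 f(x) v(x) dx.
Integrate the LHS by parts once:
  ∫_0^4 −u'' v dx = −[u'(x) v(x)]_0^4 + ∫_0^4 u'(x) v'(x) dx.
Thus ∫_0^4 u'(x) v'(x) dx = ∫_0^4 f(x) v(x) dx + [u'(x) v(x)]_0^4.
Choose V so that boundary terms are either known or forced to vanish.
Mixed BC: u(0) = 0 (Dirichlet) and u'(4) = 2 (Neumann). Define V = {v ∈ H^1(0, 4) : v(0) = 0}. Then [u' v]_0^4 = u'(4)·v(4) − u'(0)·0 = 2·v(4).
Weak formulation: find u (satisfying any essential BC) such that ∫_0^4 u'(x) v'(x) dx = ∫_0^4 f v dx + 2·v(4) for all v ∈ V (Dirichlet at 0 absorbed into V; Neumann datum at x = 4 contributes the boundary term).
Substituting f(x) = 2*sin(π*x), the right-hand side is ∫_0^4 (2*sin(π*x)) v dx + 2·v(4).


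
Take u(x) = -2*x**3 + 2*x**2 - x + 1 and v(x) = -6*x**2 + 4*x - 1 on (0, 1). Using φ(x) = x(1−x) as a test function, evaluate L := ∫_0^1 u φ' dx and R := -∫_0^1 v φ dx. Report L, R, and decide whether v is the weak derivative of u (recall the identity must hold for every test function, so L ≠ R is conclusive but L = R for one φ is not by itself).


LHS = 2/15, RHS = 2/15. Yes, v = u' weakly.

u(x) = -2*x**3 + 2*x**2 - x + 1, classical derivative u'(x) = -6*x**2 + 4*x - 1.
φ(x) = x(1−x), so φ'(x) = 1 - 2*x.
Note φ(0) = φ(1) = 0, so the boundary term u·φ vanishes.
LHS = ∫_0^1 u(x) φ'(x) dx = ∫_0^1 (4*x^4 - 6*x^3 + 4*x^2 - 3*x + 1) dx. Term by term:
  ∫_0^1 4*x^4 dx = 4/5;  ∫_0^1 -6*x^3 dx = -3/2;  ∫_0^1 4*x^2 dx = 4/3;
  ∫_0^1 -3*x dx = -3/2;  ∫_0^1 1 dx = 1.
Sum: 4/5 − 3/2 + 4/3 − 3/2 + 1 = 2/15.
So LHS = 2/15.
∫_0^1 v(x) φ(x) dx = ∫_0^1 (6*x^4 - 10*x^3 + 5*x^2 - x) dx. Term by term:
  ∫_0^1 6*x^4 dx = 6/5;  ∫_0^1 -10*x^3 dx = -5/2;  ∫_0^1 5*x^2 dx = 5/3;
  ∫_0^1 -x dx = -1/2.
Sum: 6/5 − 5/2 + 5/3 − 1/2 = -2/15.
So RHS = -∫_0^1 v(x) φ(x) dx = 2/15.
LHS = RHS, so the identity holds for this test φ.
Moreover u is smooth here and v(x) = u'(x) = -6*x**2 + 4*x - 1 pointwise, so the identity holds for every test function. Hence v is the weak derivative of u.


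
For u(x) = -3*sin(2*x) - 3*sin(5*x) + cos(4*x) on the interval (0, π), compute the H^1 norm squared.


||u||_{H^1(0,π)}^2 = -340/3 + 148*π

u'(x) = -4*sin(4*x) - 6*cos(2*x) - 15*cos(5*x).
Expand u² and (u')² and integrate term by term on (0, π), using: for integers n ≥ 1, ∫_0^π sin²(nx) dx = ∫_0^π cos²(nx) dx = π/2; for n ≠ n', ∫_0^π sin(nx)sin(n'x) dx = ∫_0^π cos(nx)cos(n'x) dx = 0; and by product-to-sum, ∫_0^π sin(nx)cos(n'x) dx = ½∫_0^π [sin((n+n')x) + sin((n−n')x)] dx, which is 0 when n+n' is even and 2n/(n²−n'²) when n+n' is odd (it need not vanish on (0, π)).
  u² squared terms: (-3)²·∫sin(2x)² dx = 9·π/2 = 9*π/2;  (-3)²·∫sin(5x)² dx = 9·π/2 = 9*π/2;  (1)²·∫cos(4x)² dx = 1·π/2 = π/2.
  u² cross terms: 2·(-3)·(-3)·∫sin(2x)·sin(5x) dx = 18·(0) = 0;  2·(-3)·(1)·∫sin(2x)·cos(4x) dx = -6·(0) = 0;  2·(-3)·(1)·∫sin(5x)·cos(4x) dx = -6·(10/9) = -20/3.
  So ∫_0^π u² dx = 9*π/2 + 9*π/2 + π/2 + 0 + 0 − 20/3 = -20/3 + 19*π/2.
  (u')² squared terms: (-15)²·∫cos(5x)² dx = 225·π/2 = 225*π/2;  (-6)²·∫cos(2x)² dx = 36·π/2 = 18*π;  (-4)²·∫sin(4x)² dx = 16·π/2 = 8*π.
  (u')² cross terms: 2·(-15)·(-6)·∫cos(5x)·cos(2x) dx = 180·(0) = 0;  2·(-15)·(-4)·∫cos(5x)·sin(4x) dx = 120·(-8/9) = -320/3;  2·(-6)·(-4)·∫cos(2x)·sin(4x) dx = 48·(0) = 0.
  So ∫_0^π (u')² dx = 225*π/2 + 18*π + 8*π + 0 − 320/3 + 0 = -320/3 + 277*π/2.
||u||_{H^1}^2 = (-20/3 + 19*π/2) + (-320/3 + 277*π/2) = -340/3 + 148*π.


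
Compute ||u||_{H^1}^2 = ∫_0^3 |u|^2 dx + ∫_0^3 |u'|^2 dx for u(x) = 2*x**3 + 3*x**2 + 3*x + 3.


||u||_{H^1}^2 = 611199/70

The H^1 norm (squared) on an interval (0, L) is
  ||u||_{H^1}^2 = ∫_0^L u(x)^2 dx + ∫_0^L u'(x)^2 dx.
Compute u'(x) = 6*x**2 + 6*x + 3.
Then u(x)^2 = 4*x**6 + 12*x**5 + 21*x**4 + 30*x**3 + 27*x**2 + 18*x + 9 and u'(x)^2 = 36*x**4 + 72*x**3 + 72*x**2 + 36*x + 9.
Integrate each monomial from 0 to 3 using ∫_0^3 c·x^n dx = c·3^(n+1)/(n+1):
  ∫_0^3 u(x)^2 dx = ∫_0^3 (4*x^6 + 12*x^5 + 21*x^4 + 30*x^3 + 27*x^2 + 18*x + 9) dx. Term by term:
    ∫_0^3 4*x^6 dx = 8748/7;  ∫_0^3 12*x^5 dx = 1458;  ∫_0^3 21*x^4 dx = 5103/5;
    ∫_0^3 30*x^3 dx = 1215/2;  ∫_0^3 27*x^2 dx = 243;  ∫_0^3 18*x dx = 81;
    ∫_0^3 9 dx = 27.
  Sum: 8748/7 + 1458 + 5103/5 + 1215/2 + 243 + 81 + 27 = 328077/70.
  ∫_0^3 u'(x)^2 dx = ∫_0^3 (36*x^4 + 72*x^3 + 72*x^2 + 36*x + 9) dx. Term by term:
    ∫_0^3 36*x^4 dx = 8748/5;  ∫_0^3 72*x^3 dx = 1458;  ∫_0^3 72*x^2 dx = 648;
    ∫_0^3 36*x dx = 162;  ∫_0^3 9 dx = 27.
  Sum: 8748/5 + 1458 + 648 + 162 + 27 = 20223/5.
Adding: ||u||_{H^1}^2 = 328077/70 + 20223/5 = 611199/70.


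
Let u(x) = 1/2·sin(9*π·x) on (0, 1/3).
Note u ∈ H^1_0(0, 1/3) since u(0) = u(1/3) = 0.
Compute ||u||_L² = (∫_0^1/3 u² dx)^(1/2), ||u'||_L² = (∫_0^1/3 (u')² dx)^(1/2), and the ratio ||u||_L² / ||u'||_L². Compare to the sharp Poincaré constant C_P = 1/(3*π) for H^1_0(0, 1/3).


||u||_L² / ||u'||_L² = 1/(9*π) < C_P = 1/(3*π).

u(x) = 1/2·sin(9*π·x), so u'(x) = 9*π*cos(9*π*x)/2.
Writing u(x) = A·sin(kπx/L) with A = 1/2 and k = 3, use ∫_0^L sin²(kπx/L) dx = L/2 and ∫_0^L cos²(kπx/L) dx = L/2.
u² = 1/4·sin²(9*π·x) and (u')² = 81*π^2/4·cos²(9*π·x), and each of sin², cos² integrates to L/2 = 1/6 over (0, 1/3).
∫_0^1/3 u² dx = 1/24, so ||u||_L² = sqrt(6)/12.
∫_0^1/3 (u')² dx = 27*π^2/8, so ||u'||_L² = 3*sqrt(6)*π/4.
Ratio ||u||_L² / ||u'||_L² = 1/(9*π).
Sharp Poincaré constant on H^1_0(0, 1/3) is C_P = L/π = 1/(3*π), achieved by sin(3*π·x).
This is the k = 3 harmonic; the ratio L/(kπ) is strictly less than C_P = L/π, consistent with the sharp inequality ||u||_L² ≤ C_P ||u'||_L².


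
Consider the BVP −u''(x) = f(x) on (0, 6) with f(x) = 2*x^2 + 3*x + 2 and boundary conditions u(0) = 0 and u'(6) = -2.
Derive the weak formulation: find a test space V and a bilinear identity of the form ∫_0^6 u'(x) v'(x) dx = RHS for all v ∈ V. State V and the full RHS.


V = {v ∈ H^1(0, 6) : v(0) = 0} (test functions vanish at x = 0 where u is specified); weak form: ∫_0^6 u'v' dx = ∫_0^6 (2*x^2 + 3*x + 2) v dx − 2·v(6) for all v ∈ V.

Multiply both sides by a test function v and integrate from 0 to 6:
  ∫_0^6 −u''(x) v(x) dx = ∫_0^6 f(x) v(x) dx.
Integrate the LHS by parts once:
  ∫_0^6 −u'' v dx = −[u'(x) v(x)]_0^6 + ∫_0^6 u'(x) v'(x) dx.
Thus ∫_0^6 u'(x) v'(x) dx = ∫_0^6 f(x) v(x) dx + [u'(x) v(x)]_0^6.
Choose V so that boundary terms are either known or forced to vanish.
Mixed BC: u(0) = 0 (Dirichlet) and u'(6) = -2 (Neumann). Define V = {v ∈ H^1(0, 6) : v(0) = 0}. Then [u' v]_0^6 = u'(6)·v(6) − u'(0)·0 = − 2·v(6).
Weak formulation: find u (satisfying any essential BC) such that ∫_0^6 u'(x) v'(x) dx = ∫_0^6 f v dx − 2·v(6) for all v ∈ V (Dirichlet at 0 absorbed into V; Neumann datum at x = 6 contributes the boundary term).
Substituting f(x) = 2*x^2 + 3*x + 2, the right-hand side is ∫_0^6 (2*x^2 + 3*x + 2) v dx − 2·v(6).


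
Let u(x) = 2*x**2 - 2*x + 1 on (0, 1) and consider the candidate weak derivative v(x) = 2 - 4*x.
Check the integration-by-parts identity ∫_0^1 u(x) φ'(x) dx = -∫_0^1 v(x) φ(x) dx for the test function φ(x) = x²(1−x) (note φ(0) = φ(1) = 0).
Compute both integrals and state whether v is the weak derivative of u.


LHS = -1/30, RHS = 1/30. No, v is not the weak derivative of u.

u(x) = 2*x**2 - 2*x + 1, classical derivative u'(x) = 4*x - 2.
φ(x) = x²(1−x), so φ'(x) = x*(2 - 3*x).
Note φ(0) = φ(1) = 0, so the boundary term u·φ vanishes.
LHS = ∫_0^1 u(x) φ'(x) dx = ∫_0^1 (-6*x^4 + 10*x^3 - 7*x^2 + 2*x) dx. Term by term:
  ∫_0^1 -6*x^4 dx = -6/5;  ∫_0^1 10*x^3 dx = 5/2;  ∫_0^1 -7*x^2 dx = -7/3;
  ∫_0^1 2*x dx = 1.
Sum: -6/5 + 5/2 − 7/3 + 1 = -1/30.
So LHS = -1/30.
∫_0^1 v(x) φ(x) dx = ∫_0^1 (4*x^4 - 6*x^3 + 2*x^2) dx. Term by term:
  ∫_0^1 4*x^4 dx = 4/5;  ∫_0^1 -6*x^3 dx = -3/2;  ∫_0^1 2*x^2 dx = 2/3.
Sum: 4/5 − 3/2 + 2/3 = -1/30.
So RHS = -∫_0^1 v(x) φ(x) dx = 1/30.
LHS − RHS = -1/15 ≠ 0, so the identity fails.
(For a valid weak derivative the identity must hold for EVERY test function, in particular this one. The failure shows v is NOT the weak derivative of u.)
Correct weak derivative would be u'(x) = 4*x - 2.
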